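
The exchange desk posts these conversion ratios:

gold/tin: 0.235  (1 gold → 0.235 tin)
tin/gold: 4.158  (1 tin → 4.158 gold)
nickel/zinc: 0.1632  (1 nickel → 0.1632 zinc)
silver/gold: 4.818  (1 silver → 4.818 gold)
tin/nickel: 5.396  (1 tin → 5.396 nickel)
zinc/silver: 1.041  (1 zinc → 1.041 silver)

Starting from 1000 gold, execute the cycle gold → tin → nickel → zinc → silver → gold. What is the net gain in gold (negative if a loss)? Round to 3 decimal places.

1000 gold × 0.235 = 235 tin
235 tin × 5.396 = 1268.06 nickel
1268.06 nickel × 0.1632 = 206.947392 zinc
206.947392 zinc × 1.041 = 215.432235072 silver
215.432235072 silver × 4.818 = 1037.952508576896 gold
Net change: 1037.952508576896 − 1000 = 37.952508576896 gold

37.953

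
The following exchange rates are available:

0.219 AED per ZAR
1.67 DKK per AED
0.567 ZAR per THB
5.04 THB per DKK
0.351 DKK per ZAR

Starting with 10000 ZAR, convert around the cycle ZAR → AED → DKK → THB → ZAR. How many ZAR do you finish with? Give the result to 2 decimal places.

10000 ZAR × 0.219 = 2190 AED
2190 AED × 1.67 = 3657.3 DKK
3657.3 DKK × 5.04 = 18432.792 THB
18432.792 THB × 0.567 = 10451.393064 ZAR

10451.39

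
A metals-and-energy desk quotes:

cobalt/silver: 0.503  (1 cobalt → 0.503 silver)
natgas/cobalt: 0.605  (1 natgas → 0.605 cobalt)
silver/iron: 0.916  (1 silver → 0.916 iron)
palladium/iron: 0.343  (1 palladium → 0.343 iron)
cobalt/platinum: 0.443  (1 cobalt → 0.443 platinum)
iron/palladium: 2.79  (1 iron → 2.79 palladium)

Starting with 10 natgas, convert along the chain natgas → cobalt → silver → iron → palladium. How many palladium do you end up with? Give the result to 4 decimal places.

10 natgas × 0.605 = 6.05 cobalt
6.05 cobalt × 0.503 = 3.04315 silver
3.04315 silver × 0.916 = 2.7875254 iron
2.7875254 iron × 2.79 = 7.777195866 palladium

7.7772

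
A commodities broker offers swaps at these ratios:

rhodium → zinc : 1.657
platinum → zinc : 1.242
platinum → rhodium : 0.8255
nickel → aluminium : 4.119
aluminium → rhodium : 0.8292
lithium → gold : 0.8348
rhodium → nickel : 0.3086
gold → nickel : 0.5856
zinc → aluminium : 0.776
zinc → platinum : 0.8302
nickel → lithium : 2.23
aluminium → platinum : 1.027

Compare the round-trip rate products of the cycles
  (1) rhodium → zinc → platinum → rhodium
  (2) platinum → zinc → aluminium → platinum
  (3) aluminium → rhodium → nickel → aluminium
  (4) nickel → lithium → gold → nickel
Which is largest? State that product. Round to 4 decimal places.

1.1356

(1) 1.657 × 0.8302 × 0.8255 = 1.13559
(2) 1.242 × 0.776 × 1.027 = 0.98981
(3) 0.8292 × 0.3086 × 4.119 = 1.05402
(4) 2.23 × 0.8348 × 0.5856 = 1.09016
Highest is cycle (1) at 1.1356 (>1, arbitrage).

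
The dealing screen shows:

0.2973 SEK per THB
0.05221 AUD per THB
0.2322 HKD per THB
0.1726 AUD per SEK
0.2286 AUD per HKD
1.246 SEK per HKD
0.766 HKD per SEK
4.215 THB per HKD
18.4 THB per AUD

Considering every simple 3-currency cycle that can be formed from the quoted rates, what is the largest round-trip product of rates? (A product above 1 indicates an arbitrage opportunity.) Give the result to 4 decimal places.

AUD→THB→HKD→AUD: 18.4 × 0.2322 × 0.2286 = 0.97669
SEK→HKD→THB→SEK: 0.766 × 4.215 × 0.2973 = 0.95989
AUD→THB→SEK→AUD: 18.4 × 0.2973 × 0.1726 = 0.94418
Maximum is AUD→THB→HKD→AUD at 0.9767; no arbitrage — every cycle loses value.

0.9767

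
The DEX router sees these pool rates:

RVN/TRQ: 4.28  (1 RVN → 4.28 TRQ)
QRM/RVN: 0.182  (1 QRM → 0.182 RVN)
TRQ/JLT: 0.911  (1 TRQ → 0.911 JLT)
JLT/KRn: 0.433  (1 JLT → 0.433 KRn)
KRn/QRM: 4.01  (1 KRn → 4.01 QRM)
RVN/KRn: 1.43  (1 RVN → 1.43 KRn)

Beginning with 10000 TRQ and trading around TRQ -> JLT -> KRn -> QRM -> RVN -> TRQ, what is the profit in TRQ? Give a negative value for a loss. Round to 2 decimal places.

10000 TRQ × 0.911 = 9110 JLT
9110 JLT × 0.433 = 3944.63 KRn
3944.63 KRn × 4.01 = 15817.9663 QRM
15817.9663 QRM × 0.182 = 2878.8698666 RVN
2878.8698666 RVN × 4.28 = 12321.563029048 TRQ
Net change: 12321.563029048 − 10000 = 2321.563029048 TRQ

2321.56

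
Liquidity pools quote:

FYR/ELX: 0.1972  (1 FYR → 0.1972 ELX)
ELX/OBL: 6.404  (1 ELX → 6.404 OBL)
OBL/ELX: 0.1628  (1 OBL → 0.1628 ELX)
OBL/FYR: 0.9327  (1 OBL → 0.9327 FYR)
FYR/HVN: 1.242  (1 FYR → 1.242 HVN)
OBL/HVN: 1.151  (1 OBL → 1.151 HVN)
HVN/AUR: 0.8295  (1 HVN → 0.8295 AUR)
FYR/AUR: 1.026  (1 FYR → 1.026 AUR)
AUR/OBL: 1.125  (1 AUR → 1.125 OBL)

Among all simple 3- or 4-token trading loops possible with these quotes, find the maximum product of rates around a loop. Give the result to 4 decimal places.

OBL→FYR→ELX→OBL: 0.9327 × 0.1972 × 6.404 = 1.17788
HVN→AUR→OBL→FYR→HVN: 0.8295 × 1.125 × 0.9327 × 1.242 = 1.08102
OBL→FYR→AUR→OBL: 0.9327 × 1.026 × 1.125 = 1.07657
HVN→AUR→OBL→HVN: 0.8295 × 1.125 × 1.151 = 1.07410
Maximum is OBL→FYR→ELX→OBL at 1.1779; arbitrage exists.

1.1779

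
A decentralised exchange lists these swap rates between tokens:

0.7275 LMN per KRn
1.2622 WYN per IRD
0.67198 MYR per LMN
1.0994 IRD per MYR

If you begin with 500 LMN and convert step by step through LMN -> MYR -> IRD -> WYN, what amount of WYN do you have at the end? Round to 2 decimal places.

466.24

500 LMN × 0.67198 = 335.99 MYR
335.99 MYR × 1.0994 = 369.387406 IRD
369.387406 IRD × 1.2622 = 466.2407838532 WYN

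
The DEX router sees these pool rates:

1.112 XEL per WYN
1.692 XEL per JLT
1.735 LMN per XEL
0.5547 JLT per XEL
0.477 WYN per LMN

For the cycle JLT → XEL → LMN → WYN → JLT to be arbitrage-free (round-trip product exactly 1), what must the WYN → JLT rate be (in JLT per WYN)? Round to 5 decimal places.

0.71414

Known legs of the cycle: 1.692 × 1.735 × 0.477 = 1.40029074
For no arbitrage the full-cycle product must be 1, so the missing rate is 1 / 1.40029074 ≈ 0.7141374.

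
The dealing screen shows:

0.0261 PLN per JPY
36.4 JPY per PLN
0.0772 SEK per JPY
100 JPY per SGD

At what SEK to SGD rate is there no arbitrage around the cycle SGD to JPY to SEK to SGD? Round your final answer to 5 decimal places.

0.12953

Known legs of the cycle: 100 × 0.0772 = 7.72
For no arbitrage the full-cycle product must be 1, so the missing rate is 1 / 7.72 ≈ 0.1295337.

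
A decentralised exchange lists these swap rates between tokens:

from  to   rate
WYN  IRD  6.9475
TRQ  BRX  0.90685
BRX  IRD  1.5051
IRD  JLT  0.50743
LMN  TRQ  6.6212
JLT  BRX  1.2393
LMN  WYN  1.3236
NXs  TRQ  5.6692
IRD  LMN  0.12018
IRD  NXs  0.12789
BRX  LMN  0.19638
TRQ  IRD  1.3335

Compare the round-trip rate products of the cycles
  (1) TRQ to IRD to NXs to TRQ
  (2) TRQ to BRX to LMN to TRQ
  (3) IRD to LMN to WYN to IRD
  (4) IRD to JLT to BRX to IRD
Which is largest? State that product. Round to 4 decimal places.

1.1792

(1) 1.3335 × 0.12789 × 5.6692 = 0.96683
(2) 0.90685 × 0.19638 × 6.6212 = 1.17915
(3) 0.12018 × 1.3236 × 6.9475 = 1.10514
(4) 0.50743 × 1.2393 × 1.5051 = 0.94649
Highest is cycle (2) at 1.1792 (>1, arbitrage).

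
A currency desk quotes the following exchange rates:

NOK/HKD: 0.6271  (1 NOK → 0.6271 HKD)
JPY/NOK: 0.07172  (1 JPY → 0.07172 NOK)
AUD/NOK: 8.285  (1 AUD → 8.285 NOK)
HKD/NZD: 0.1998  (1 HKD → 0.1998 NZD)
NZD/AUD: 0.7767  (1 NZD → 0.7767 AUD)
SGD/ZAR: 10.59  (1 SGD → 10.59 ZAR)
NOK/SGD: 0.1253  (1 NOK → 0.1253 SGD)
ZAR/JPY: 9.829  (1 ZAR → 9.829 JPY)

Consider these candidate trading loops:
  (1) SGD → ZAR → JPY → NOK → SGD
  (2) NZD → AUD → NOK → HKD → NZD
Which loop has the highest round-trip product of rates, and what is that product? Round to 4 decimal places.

0.9354

(1) 10.59 × 9.829 × 0.07172 × 0.1253 = 0.93540
(2) 0.7767 × 8.285 × 0.6271 × 0.1998 = 0.80627
Highest is cycle (1) at 0.9354 (≤1, no arbitrage).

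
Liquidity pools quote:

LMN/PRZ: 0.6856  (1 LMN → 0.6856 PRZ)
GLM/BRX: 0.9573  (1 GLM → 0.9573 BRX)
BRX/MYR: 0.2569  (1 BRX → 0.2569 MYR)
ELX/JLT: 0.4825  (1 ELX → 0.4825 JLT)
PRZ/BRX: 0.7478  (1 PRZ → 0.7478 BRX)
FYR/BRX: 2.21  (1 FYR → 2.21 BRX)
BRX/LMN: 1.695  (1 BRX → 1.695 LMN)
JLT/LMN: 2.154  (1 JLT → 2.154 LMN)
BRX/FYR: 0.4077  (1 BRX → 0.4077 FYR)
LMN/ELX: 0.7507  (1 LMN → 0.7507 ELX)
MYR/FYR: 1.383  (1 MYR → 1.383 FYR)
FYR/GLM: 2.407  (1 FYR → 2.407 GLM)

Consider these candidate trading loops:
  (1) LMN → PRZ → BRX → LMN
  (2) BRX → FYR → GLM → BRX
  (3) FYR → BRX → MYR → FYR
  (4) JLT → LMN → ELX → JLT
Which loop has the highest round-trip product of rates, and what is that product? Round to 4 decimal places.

0.9394

(1) 0.6856 × 0.7478 × 1.695 = 0.86901
(2) 0.4077 × 2.407 × 0.9573 = 0.93943
(3) 2.21 × 0.2569 × 1.383 = 0.78520
(4) 2.154 × 0.7507 × 0.4825 = 0.78021
Highest is cycle (2) at 0.9394 (≤1, no arbitrage).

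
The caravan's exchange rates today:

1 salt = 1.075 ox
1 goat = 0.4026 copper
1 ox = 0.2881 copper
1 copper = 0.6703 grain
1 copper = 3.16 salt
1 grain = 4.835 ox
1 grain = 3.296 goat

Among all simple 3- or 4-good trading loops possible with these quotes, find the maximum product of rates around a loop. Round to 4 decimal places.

ox→copper→salt→ox: 0.2881 × 3.16 × 1.075 = 0.97868
grain→ox→copper→grain: 4.835 × 0.2881 × 0.6703 = 0.93370
grain→goat→copper→grain: 3.296 × 0.4026 × 0.6703 = 0.88947
Maximum is ox→copper→salt→ox at 0.9787; no arbitrage — every cycle loses value.

0.9787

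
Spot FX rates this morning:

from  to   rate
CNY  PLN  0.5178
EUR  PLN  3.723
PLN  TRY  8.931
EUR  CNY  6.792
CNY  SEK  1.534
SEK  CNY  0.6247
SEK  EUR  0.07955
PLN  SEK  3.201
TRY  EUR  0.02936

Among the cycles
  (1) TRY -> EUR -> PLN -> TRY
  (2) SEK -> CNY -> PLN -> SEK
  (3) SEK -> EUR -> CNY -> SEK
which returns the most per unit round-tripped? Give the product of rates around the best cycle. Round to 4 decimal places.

(1) 0.02936 × 3.723 × 8.931 = 0.97622
(2) 0.6247 × 0.5178 × 3.201 = 1.03543
(3) 0.07955 × 6.792 × 1.534 = 0.82883
Highest is cycle (2) at 1.0354 (>1, arbitrage).

1.0354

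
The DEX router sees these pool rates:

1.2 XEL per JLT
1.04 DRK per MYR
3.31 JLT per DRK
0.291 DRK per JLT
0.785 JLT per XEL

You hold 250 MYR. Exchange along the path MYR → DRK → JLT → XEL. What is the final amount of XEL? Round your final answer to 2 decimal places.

250 MYR × 1.04 = 260 DRK
260 DRK × 3.31 = 860.6 JLT
860.6 JLT × 1.2 = 1032.72 XEL

1032.72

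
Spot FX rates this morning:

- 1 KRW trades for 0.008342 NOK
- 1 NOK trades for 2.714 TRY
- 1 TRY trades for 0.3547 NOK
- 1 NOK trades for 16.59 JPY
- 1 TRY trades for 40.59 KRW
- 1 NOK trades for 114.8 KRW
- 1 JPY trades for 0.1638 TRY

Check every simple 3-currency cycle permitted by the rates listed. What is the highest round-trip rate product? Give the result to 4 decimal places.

NOK→JPY→TRY→NOK: 16.59 × 0.1638 × 0.3547 = 0.96388
NOK→TRY→KRW→NOK: 2.714 × 40.59 × 0.008342 = 0.91897
Maximum is NOK→JPY→TRY→NOK at 0.9639; no arbitrage — every cycle loses value.

0.9639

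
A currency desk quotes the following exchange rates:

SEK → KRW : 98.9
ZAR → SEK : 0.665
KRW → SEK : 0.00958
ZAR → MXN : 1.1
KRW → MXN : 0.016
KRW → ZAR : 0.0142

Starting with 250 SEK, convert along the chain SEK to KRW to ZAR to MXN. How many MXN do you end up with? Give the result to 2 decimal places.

250 SEK × 98.9 = 24725 KRW
24725 KRW × 0.0142 = 351.095 ZAR
351.095 ZAR × 1.1 = 386.2045 MXN

386.20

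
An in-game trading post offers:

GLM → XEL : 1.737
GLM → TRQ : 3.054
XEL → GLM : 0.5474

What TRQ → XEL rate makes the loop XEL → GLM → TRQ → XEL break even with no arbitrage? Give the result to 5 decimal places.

0.59817

Known legs of the cycle: 0.5474 × 3.054 = 1.6717596
For no arbitrage the full-cycle product must be 1, so the missing rate is 1 / 1.6717596 ≈ 0.5981721.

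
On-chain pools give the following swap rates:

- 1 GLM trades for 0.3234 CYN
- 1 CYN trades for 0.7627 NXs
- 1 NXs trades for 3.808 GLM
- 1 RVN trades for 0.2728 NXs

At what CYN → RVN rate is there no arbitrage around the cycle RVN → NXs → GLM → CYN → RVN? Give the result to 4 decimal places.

Known legs of the cycle: 0.2728 × 3.808 × 0.3234 = 0.33595516416
For no arbitrage the full-cycle product must be 1, so the missing rate is 1 / 0.33595516416 ≈ 2.976588.

2.9766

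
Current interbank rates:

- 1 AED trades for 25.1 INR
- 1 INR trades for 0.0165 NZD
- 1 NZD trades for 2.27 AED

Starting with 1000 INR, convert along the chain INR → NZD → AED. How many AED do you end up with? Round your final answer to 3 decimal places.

37.455

1000 INR × 0.0165 = 16.5 NZD
16.5 NZD × 2.27 = 37.455 AED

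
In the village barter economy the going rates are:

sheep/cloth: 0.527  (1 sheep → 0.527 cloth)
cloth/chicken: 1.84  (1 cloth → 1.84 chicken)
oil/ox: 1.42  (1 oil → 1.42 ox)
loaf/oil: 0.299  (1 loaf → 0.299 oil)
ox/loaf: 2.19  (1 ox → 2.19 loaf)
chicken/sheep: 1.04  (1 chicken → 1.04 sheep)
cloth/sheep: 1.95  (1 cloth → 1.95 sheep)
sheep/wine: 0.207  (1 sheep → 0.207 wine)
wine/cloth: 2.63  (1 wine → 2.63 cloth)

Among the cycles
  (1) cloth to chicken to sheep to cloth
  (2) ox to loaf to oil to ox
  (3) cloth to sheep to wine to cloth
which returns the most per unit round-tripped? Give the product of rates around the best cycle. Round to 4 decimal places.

(1) 1.84 × 1.04 × 0.527 = 1.00847
(2) 2.19 × 0.299 × 1.42 = 0.92983
(3) 1.95 × 0.207 × 2.63 = 1.06160
Highest is cycle (3) at 1.0616 (>1, arbitrage).

1.0616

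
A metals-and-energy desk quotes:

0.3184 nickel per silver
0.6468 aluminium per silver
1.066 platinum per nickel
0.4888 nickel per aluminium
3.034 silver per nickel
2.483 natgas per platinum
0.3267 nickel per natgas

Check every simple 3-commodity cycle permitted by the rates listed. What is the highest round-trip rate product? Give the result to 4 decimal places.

silver→aluminium→nickel→silver: 0.6468 × 0.4888 × 3.034 = 0.95922
nickel→platinum→natgas→nickel: 1.066 × 2.483 × 0.3267 = 0.86474
Maximum is silver→aluminium→nickel→silver at 0.9592; no arbitrage — every cycle loses value.

0.9592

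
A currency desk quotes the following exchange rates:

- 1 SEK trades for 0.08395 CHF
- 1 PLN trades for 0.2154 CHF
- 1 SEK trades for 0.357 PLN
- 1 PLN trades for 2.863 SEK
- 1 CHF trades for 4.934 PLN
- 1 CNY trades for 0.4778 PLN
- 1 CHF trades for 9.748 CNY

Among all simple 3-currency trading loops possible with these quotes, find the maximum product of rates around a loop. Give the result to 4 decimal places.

1.1859

CHF→PLN→SEK→CHF: 4.934 × 2.863 × 0.08395 = 1.18588
CNY→PLN→CHF→CNY: 0.4778 × 0.2154 × 9.748 = 1.00325
Maximum is CHF→PLN→SEK→CHF at 1.1859; arbitrage exists.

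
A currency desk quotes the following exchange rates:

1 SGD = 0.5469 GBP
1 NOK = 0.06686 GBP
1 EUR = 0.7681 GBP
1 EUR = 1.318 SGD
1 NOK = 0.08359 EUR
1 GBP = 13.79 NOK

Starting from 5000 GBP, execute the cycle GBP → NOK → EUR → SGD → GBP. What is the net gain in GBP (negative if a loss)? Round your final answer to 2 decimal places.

-845.57

5000 GBP × 13.79 = 68950 NOK
68950 NOK × 0.08359 = 5763.5305 EUR
5763.5305 EUR × 1.318 = 7596.333199 SGD
7596.333199 SGD × 0.5469 = 4154.4346265331 GBP
Net change: 4154.4346265331 − 5000 = -845.5653734669 GBP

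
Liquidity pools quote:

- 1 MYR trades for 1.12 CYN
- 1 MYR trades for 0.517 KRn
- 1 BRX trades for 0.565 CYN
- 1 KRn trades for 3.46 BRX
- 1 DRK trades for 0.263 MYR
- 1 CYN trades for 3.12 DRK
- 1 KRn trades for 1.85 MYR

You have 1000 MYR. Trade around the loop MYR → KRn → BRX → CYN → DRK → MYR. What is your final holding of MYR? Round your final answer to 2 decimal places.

829.33

1000 MYR × 0.517 = 517 KRn
517 KRn × 3.46 = 1788.82 BRX
1788.82 BRX × 0.565 = 1010.6833 CYN
1010.6833 CYN × 3.12 = 3153.331896 DRK
3153.331896 DRK × 0.263 = 829.326288648 MYR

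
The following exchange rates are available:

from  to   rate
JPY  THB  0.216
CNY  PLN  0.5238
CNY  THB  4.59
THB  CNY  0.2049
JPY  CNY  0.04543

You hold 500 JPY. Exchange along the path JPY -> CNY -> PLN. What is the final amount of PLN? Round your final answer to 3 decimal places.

500 JPY × 0.04543 = 22.715 CNY
22.715 CNY × 0.5238 = 11.898117 PLN

11.898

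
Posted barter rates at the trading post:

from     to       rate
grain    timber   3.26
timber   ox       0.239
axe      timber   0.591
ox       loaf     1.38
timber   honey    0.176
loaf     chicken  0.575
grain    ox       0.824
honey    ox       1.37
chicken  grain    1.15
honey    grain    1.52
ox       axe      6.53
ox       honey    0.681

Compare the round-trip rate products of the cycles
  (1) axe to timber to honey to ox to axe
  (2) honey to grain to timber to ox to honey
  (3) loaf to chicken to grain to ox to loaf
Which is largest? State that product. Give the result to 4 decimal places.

0.9305

(1) 0.591 × 0.176 × 1.37 × 6.53 = 0.93054
(2) 1.52 × 3.26 × 0.239 × 0.681 = 0.80650
(3) 0.575 × 1.15 × 0.824 × 1.38 = 0.75192
Highest is cycle (1) at 0.9305 (≤1, no arbitrage).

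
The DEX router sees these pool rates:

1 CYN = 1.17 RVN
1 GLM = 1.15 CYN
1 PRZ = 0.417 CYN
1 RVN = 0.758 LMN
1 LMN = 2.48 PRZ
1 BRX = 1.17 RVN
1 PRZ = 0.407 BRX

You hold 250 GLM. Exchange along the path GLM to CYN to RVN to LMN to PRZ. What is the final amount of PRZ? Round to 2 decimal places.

632.33

250 GLM × 1.15 = 287.5 CYN
287.5 CYN × 1.17 = 336.375 RVN
336.375 RVN × 0.758 = 254.97225 LMN
254.97225 LMN × 2.48 = 632.33118 PRZ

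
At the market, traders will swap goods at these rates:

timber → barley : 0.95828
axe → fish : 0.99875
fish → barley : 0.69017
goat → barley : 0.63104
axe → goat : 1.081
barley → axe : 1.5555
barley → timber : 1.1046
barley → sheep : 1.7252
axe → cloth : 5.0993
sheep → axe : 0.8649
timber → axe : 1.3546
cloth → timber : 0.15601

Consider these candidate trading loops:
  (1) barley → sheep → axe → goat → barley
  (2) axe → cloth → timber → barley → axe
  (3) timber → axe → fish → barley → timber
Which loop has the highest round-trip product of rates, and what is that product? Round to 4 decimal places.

1.1858

(1) 1.7252 × 0.8649 × 1.081 × 0.63104 = 1.01786
(2) 5.0993 × 0.15601 × 0.95828 × 1.5555 = 1.18584
(3) 1.3546 × 0.99875 × 0.69017 × 1.1046 = 1.03140
Highest is cycle (2) at 1.1858 (>1, arbitrage).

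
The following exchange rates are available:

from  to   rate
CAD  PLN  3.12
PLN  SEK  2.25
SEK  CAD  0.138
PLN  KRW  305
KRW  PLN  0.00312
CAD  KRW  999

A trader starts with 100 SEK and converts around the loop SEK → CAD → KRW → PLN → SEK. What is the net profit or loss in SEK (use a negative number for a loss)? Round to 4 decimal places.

-3.2209

100 SEK × 0.138 = 13.8 CAD
13.8 CAD × 999 = 13786.2 KRW
13786.2 KRW × 0.00312 = 43.012944 PLN
43.012944 PLN × 2.25 = 96.779124 SEK
Net change: 96.779124 − 100 = -3.220876 SEK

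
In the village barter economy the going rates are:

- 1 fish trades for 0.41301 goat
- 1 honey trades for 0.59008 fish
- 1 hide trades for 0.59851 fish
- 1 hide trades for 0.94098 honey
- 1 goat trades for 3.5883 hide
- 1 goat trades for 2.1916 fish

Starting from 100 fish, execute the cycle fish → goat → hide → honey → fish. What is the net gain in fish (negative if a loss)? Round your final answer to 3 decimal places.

-17.711

100 fish × 0.41301 = 41.301 goat
41.301 goat × 3.5883 = 148.2003783 hide
148.2003783 hide × 0.94098 = 139.453591972734 honey
139.453591972734 honey × 0.59008 = 82.28877555127087872 fish
Net change: 82.28877555127087872 − 100 = -17.71122444872912128 fish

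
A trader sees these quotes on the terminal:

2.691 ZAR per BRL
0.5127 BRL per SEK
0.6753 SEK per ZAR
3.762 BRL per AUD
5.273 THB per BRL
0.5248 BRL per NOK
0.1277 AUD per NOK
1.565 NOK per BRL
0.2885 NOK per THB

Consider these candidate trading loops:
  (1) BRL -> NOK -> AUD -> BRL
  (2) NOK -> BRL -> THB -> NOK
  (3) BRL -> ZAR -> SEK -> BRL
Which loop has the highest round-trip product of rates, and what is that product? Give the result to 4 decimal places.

0.9317

(1) 1.565 × 0.1277 × 3.762 = 0.75184
(2) 0.5248 × 5.273 × 0.2885 = 0.79836
(3) 2.691 × 0.6753 × 0.5127 = 0.93170
Highest is cycle (3) at 0.9317 (≤1, no arbitrage).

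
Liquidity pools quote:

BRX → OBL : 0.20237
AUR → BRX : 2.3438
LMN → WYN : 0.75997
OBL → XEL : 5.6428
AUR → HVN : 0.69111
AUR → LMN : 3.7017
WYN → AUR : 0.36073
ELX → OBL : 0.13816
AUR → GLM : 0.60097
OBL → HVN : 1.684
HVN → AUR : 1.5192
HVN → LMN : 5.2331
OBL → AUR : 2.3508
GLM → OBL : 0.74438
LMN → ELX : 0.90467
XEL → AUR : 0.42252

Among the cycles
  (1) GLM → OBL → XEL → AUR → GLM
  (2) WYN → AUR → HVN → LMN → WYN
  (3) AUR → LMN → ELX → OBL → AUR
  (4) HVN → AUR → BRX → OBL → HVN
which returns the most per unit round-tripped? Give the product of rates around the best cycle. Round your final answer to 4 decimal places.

(1) 0.74438 × 5.6428 × 0.42252 × 0.60097 = 1.06657
(2) 0.36073 × 0.69111 × 5.2331 × 0.75997 = 0.99148
(3) 3.7017 × 0.90467 × 0.13816 × 2.3508 = 1.08765
(4) 1.5192 × 2.3438 × 0.20237 × 1.684 = 1.21346
Highest is cycle (4) at 1.2135 (>1, arbitrage).

1.2135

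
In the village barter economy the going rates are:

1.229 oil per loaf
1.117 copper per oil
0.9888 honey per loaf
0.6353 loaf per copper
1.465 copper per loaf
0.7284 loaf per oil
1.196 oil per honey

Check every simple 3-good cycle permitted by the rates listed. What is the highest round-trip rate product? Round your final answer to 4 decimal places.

0.8721

copper→loaf→oil→copper: 0.6353 × 1.229 × 1.117 = 0.87214
honey→oil→loaf→honey: 1.196 × 0.7284 × 0.9888 = 0.86141
Maximum is copper→loaf→oil→copper at 0.8721; no arbitrage — every cycle loses value.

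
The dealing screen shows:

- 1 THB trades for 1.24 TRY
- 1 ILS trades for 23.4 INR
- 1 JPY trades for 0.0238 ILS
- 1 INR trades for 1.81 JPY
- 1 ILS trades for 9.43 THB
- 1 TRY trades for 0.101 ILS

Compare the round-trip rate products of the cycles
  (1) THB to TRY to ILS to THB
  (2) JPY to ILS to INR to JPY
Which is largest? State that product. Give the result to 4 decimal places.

(1) 1.24 × 0.101 × 9.43 = 1.18101
(2) 0.0238 × 23.4 × 1.81 = 1.00803
Highest is cycle (1) at 1.1810 (>1, arbitrage).

1.1810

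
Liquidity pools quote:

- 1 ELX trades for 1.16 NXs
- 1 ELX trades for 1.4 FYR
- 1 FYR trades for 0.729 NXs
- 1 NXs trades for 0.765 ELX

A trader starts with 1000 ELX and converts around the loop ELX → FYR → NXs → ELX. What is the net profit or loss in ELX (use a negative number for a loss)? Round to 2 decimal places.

-219.24

1000 ELX × 1.4 = 1400 FYR
1400 FYR × 0.729 = 1020.6 NXs
1020.6 NXs × 0.765 = 780.759 ELX
Net change: 780.759 − 1000 = -219.241 ELX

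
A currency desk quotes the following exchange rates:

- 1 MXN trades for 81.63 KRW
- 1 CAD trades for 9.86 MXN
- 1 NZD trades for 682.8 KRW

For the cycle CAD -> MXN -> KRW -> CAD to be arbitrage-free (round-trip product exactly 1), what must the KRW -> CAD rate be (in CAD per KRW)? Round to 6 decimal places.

Known legs of the cycle: 9.86 × 81.63 = 804.8718
For no arbitrage the full-cycle product must be 1, so the missing rate is 1 / 804.8718 ≈ 0.00124243.

0.001242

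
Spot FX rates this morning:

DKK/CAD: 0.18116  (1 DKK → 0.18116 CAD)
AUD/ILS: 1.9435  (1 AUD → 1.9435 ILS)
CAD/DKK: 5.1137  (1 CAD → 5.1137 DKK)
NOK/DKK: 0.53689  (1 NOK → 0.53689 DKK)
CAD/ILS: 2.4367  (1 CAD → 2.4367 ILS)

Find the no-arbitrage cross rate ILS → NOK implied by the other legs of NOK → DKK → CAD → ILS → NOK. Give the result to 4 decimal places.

Known legs of the cycle: 0.53689 × 0.18116 × 2.4367 = 0.23700073358108
For no arbitrage the full-cycle product must be 1, so the missing rate is 1 / 0.23700073358108 ≈ 4.219396.

4.2194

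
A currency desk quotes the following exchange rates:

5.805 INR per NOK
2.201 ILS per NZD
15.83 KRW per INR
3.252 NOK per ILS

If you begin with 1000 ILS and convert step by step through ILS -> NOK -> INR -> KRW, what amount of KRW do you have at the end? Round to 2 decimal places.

298836.52

1000 ILS × 3.252 = 3252 NOK
3252 NOK × 5.805 = 18877.86 INR
18877.86 INR × 15.83 = 298836.5238 KRW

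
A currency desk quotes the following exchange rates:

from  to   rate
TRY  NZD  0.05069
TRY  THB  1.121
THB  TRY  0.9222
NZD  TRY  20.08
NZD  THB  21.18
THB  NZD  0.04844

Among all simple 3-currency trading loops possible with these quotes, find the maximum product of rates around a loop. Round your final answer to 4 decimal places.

NZD→TRY→THB→NZD: 20.08 × 1.121 × 0.04844 = 1.09037
NZD→THB→TRY→NZD: 21.18 × 0.9222 × 0.05069 = 0.99009
Maximum is NZD→TRY→THB→NZD at 1.0904; arbitrage exists.

1.0904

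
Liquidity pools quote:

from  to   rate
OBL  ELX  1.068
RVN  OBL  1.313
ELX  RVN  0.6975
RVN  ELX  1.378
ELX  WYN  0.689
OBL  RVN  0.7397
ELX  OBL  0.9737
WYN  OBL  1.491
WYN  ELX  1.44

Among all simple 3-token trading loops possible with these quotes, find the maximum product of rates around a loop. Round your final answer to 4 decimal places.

WYN→OBL→ELX→WYN: 1.491 × 1.068 × 0.689 = 1.09716
RVN→ELX→OBL→RVN: 1.378 × 0.9737 × 0.7397 = 0.99250
RVN→OBL→ELX→RVN: 1.313 × 1.068 × 0.6975 = 0.97809
Maximum is WYN→OBL→ELX→WYN at 1.0972; arbitrage exists.

1.0972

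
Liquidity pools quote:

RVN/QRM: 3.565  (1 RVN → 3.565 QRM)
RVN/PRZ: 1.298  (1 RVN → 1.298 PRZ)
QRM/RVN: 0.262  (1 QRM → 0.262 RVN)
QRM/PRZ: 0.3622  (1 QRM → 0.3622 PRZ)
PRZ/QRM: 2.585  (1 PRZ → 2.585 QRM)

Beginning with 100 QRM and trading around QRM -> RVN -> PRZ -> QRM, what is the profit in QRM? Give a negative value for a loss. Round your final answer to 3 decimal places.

-12.090

100 QRM × 0.262 = 26.2 RVN
26.2 RVN × 1.298 = 34.0076 PRZ
34.0076 PRZ × 2.585 = 87.909646 QRM
Net change: 87.909646 − 100 = -12.090354 QRM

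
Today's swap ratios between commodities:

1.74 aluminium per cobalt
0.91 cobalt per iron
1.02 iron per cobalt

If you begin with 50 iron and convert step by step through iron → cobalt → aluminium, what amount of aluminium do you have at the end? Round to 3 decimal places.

50 iron × 0.91 = 45.5 cobalt
45.5 cobalt × 1.74 = 79.17 aluminium

79.170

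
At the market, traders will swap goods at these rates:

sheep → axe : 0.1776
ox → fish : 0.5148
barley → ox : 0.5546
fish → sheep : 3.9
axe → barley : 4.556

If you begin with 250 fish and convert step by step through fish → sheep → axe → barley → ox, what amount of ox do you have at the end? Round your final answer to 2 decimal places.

250 fish × 3.9 = 975 sheep
975 sheep × 0.1776 = 173.16 axe
173.16 axe × 4.556 = 788.91696 barley
788.91696 barley × 0.5546 = 437.533346016 ox

437.53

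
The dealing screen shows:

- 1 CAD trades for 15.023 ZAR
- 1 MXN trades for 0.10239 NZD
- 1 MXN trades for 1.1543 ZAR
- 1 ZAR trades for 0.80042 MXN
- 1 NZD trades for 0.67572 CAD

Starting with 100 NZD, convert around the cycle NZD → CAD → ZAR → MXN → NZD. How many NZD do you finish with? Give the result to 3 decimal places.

100 NZD × 0.67572 = 67.572 CAD
67.572 CAD × 15.023 = 1015.134156 ZAR
1015.134156 ZAR × 0.80042 = 812.53368114552 MXN
812.53368114552 MXN × 0.10239 = 83.1953236124897928 NZD

83.195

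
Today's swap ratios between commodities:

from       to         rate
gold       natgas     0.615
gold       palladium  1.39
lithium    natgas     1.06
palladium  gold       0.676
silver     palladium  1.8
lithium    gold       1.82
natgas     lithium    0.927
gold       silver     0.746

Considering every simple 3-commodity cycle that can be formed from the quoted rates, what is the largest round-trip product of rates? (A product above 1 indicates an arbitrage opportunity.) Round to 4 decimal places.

1.0376

natgas→lithium→gold→natgas: 0.927 × 1.82 × 0.615 = 1.03759
palladium→gold→silver→palladium: 0.676 × 0.746 × 1.8 = 0.90773
Maximum is natgas→lithium→gold→natgas at 1.0376; arbitrage exists.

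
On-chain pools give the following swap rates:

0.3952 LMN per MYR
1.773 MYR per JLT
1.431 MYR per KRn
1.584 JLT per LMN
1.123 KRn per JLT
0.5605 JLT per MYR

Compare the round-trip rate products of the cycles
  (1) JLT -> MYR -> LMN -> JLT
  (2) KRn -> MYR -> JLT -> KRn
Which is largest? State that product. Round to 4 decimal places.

(1) 1.773 × 0.3952 × 1.584 = 1.10989
(2) 1.431 × 0.5605 × 1.123 = 0.90073
Highest is cycle (1) at 1.1099 (>1, arbitrage).

1.1099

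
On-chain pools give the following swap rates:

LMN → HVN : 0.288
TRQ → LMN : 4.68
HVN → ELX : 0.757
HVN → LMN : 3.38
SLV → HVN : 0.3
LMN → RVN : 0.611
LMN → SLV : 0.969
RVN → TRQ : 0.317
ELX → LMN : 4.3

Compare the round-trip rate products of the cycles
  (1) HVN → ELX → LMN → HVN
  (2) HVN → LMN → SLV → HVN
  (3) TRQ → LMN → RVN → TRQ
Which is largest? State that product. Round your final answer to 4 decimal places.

0.9826

(1) 0.757 × 4.3 × 0.288 = 0.93747
(2) 3.38 × 0.969 × 0.3 = 0.98257
(3) 4.68 × 0.611 × 0.317 = 0.90646
Highest is cycle (2) at 0.9826 (≤1, no arbitrage).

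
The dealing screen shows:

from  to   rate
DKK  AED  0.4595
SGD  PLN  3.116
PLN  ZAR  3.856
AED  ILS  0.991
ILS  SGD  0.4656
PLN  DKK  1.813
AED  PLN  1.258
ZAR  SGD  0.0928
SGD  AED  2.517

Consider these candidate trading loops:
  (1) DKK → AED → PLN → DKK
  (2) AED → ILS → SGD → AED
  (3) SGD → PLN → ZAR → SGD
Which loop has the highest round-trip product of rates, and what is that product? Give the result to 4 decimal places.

1.1614

(1) 0.4595 × 1.258 × 1.813 = 1.04801
(2) 0.991 × 0.4656 × 2.517 = 1.16137
(3) 3.116 × 3.856 × 0.0928 = 1.11502
Highest is cycle (2) at 1.1614 (>1, arbitrage).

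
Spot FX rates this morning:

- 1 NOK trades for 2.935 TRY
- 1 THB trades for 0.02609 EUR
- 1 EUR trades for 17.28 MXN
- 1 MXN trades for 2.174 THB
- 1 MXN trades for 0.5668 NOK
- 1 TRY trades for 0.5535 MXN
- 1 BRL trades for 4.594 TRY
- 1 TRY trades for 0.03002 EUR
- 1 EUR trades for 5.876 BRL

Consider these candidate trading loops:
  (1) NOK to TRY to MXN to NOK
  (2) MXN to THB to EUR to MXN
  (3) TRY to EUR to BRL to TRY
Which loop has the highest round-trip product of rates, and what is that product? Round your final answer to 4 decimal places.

0.9801

(1) 2.935 × 0.5535 × 0.5668 = 0.92078
(2) 2.174 × 0.02609 × 17.28 = 0.98012
(3) 0.03002 × 5.876 × 4.594 = 0.81037
Highest is cycle (2) at 0.9801 (≤1, no arbitrage).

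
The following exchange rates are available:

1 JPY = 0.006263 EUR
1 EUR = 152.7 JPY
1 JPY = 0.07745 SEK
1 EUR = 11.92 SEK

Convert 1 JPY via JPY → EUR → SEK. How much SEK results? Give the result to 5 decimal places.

1 JPY × 0.006263 = 0.006263 EUR
0.006263 EUR × 11.92 = 0.07465496 SEK

0.07465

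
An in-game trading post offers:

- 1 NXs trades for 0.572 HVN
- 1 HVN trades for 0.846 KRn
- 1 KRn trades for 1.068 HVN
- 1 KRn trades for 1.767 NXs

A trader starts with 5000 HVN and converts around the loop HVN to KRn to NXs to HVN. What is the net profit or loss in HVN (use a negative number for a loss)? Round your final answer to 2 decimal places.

5000 HVN × 0.846 = 4230 KRn
4230 KRn × 1.767 = 7474.41 NXs
7474.41 NXs × 0.572 = 4275.36252 HVN
Net change: 4275.36252 − 5000 = -724.63748 HVN

-724.64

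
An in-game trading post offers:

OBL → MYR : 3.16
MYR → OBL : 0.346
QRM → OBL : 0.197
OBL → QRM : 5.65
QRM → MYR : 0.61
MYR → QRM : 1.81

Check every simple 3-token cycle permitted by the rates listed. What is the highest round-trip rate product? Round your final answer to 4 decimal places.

MYR→OBL→QRM→MYR: 0.346 × 5.65 × 0.61 = 1.19249
MYR→QRM→OBL→MYR: 1.81 × 0.197 × 3.16 = 1.12676
Maximum is MYR→OBL→QRM→MYR at 1.1925; arbitrage exists.

1.1925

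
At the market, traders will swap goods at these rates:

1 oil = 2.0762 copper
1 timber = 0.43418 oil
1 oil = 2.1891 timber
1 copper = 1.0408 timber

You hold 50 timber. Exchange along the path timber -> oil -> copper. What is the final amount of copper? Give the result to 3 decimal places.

50 timber × 0.43418 = 21.709 oil
21.709 oil × 2.0762 = 45.0722258 copper

45.072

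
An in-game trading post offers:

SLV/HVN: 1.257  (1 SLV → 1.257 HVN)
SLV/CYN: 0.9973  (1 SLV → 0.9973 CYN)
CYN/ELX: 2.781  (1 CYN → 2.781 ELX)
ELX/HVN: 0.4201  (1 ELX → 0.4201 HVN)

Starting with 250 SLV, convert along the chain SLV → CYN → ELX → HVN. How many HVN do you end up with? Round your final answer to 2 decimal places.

291.29

250 SLV × 0.9973 = 249.325 CYN
249.325 CYN × 2.781 = 693.372825 ELX
693.372825 ELX × 0.4201 = 291.2859237825 HVN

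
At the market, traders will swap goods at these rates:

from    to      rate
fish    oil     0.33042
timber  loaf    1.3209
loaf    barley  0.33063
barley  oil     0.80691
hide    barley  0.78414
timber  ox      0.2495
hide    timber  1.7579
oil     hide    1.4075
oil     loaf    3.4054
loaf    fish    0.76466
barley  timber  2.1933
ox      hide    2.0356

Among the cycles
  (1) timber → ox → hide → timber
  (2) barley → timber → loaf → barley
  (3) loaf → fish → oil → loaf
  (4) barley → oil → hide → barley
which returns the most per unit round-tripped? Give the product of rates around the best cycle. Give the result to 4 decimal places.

(1) 0.2495 × 2.0356 × 1.7579 = 0.89281
(2) 2.1933 × 1.3209 × 0.33063 = 0.95788
(3) 0.76466 × 0.33042 × 3.4054 = 0.86040
(4) 0.80691 × 1.4075 × 0.78414 = 0.89057
Highest is cycle (2) at 0.9579 (≤1, no arbitrage).

0.9579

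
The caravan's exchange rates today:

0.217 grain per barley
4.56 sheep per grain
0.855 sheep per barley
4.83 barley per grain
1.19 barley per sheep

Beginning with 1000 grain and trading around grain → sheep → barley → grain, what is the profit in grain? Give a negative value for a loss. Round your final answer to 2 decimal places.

1000 grain × 4.56 = 4560 sheep
4560 sheep × 1.19 = 5426.4 barley
5426.4 barley × 0.217 = 1177.5288 grain
Net change: 1177.5288 − 1000 = 177.5288 grain

177.53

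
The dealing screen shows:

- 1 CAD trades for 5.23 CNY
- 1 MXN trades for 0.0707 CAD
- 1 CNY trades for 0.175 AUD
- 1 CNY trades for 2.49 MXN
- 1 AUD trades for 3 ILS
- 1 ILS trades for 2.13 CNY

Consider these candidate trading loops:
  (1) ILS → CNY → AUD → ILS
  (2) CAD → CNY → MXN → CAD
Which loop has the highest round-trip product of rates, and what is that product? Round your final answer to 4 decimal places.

1.1183

(1) 2.13 × 0.175 × 3 = 1.11825
(2) 5.23 × 2.49 × 0.0707 = 0.92070
Highest is cycle (1) at 1.1183 (>1, arbitrage).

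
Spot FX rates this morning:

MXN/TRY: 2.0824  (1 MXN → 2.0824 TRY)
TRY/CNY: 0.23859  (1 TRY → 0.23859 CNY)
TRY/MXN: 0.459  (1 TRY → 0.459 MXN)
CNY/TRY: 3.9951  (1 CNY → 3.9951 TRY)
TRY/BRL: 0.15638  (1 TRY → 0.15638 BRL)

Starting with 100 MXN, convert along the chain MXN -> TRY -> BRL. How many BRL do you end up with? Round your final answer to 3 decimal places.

100 MXN × 2.0824 = 208.24 TRY
208.24 TRY × 0.15638 = 32.5645712 BRL

32.565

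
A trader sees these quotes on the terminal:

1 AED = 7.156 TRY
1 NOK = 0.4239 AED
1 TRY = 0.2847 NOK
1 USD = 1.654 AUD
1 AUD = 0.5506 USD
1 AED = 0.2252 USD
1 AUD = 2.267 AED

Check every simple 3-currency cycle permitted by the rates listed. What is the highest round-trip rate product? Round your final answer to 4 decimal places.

0.8636

NOK→AED→TRY→NOK: 0.4239 × 7.156 × 0.2847 = 0.86362
USD→AUD→AED→USD: 1.654 × 2.267 × 0.2252 = 0.84441
Maximum is NOK→AED→TRY→NOK at 0.8636; no arbitrage — every cycle loses value.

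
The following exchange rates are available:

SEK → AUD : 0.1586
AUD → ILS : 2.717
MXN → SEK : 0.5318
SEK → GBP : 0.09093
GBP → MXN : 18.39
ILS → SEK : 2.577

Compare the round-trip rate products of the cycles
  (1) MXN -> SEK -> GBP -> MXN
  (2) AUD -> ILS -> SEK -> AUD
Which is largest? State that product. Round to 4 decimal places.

(1) 0.5318 × 0.09093 × 18.39 = 0.88928
(2) 2.717 × 2.577 × 0.1586 = 1.11047
Highest is cycle (2) at 1.1105 (>1, arbitrage).

1.1105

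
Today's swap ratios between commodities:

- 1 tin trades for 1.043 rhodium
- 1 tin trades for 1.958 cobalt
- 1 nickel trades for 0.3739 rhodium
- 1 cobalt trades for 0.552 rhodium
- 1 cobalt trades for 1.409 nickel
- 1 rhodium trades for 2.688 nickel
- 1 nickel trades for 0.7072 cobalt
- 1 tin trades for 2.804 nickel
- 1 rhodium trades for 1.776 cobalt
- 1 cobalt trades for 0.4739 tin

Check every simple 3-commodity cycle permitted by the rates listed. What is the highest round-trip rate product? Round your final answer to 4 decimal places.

nickel→cobalt→rhodium→nickel: 0.7072 × 0.552 × 2.688 = 1.04933
tin→nickel→cobalt→tin: 2.804 × 0.7072 × 0.4739 = 0.93974
nickel→rhodium→cobalt→nickel: 0.3739 × 1.776 × 1.409 = 0.93564
tin→rhodium→cobalt→tin: 1.043 × 1.776 × 0.4739 = 0.87784
Maximum is nickel→cobalt→rhodium→nickel at 1.0493; arbitrage exists.

1.0493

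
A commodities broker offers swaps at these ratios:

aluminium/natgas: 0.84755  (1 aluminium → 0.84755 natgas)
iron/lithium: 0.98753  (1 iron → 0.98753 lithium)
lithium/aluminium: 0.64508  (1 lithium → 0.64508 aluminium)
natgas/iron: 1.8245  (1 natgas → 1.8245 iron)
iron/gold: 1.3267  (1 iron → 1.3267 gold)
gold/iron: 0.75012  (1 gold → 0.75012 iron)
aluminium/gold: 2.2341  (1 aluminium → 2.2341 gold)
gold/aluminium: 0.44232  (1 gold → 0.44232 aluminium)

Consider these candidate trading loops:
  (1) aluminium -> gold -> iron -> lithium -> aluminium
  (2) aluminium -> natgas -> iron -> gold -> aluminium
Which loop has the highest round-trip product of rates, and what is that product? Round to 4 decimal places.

1.0676

(1) 2.2341 × 0.75012 × 0.98753 × 0.64508 = 1.06757
(2) 0.84755 × 1.8245 × 1.3267 × 0.44232 = 0.90744
Highest is cycle (1) at 1.0676 (>1, arbitrage).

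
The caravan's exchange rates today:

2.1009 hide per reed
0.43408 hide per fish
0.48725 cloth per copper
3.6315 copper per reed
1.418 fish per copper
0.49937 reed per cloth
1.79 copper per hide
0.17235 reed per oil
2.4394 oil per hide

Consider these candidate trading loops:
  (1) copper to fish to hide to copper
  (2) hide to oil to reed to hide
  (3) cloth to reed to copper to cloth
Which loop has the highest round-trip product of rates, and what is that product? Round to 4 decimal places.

1.1018

(1) 1.418 × 0.43408 × 1.79 = 1.10179
(2) 2.4394 × 0.17235 × 2.1009 = 0.88328
(3) 0.49937 × 3.6315 × 0.48725 = 0.88361
Highest is cycle (1) at 1.1018 (>1, arbitrage).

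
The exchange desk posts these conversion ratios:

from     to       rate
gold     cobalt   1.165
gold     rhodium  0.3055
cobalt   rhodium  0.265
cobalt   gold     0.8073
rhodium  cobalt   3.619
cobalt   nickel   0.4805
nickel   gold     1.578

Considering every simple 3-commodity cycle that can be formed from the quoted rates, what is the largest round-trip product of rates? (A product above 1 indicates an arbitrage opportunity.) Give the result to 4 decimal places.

cobalt→gold→rhodium→cobalt: 0.8073 × 0.3055 × 3.619 = 0.89255
cobalt→nickel→gold→cobalt: 0.4805 × 1.578 × 1.165 = 0.88334
Maximum is cobalt→gold→rhodium→cobalt at 0.8926; no arbitrage — every cycle loses value.

0.8926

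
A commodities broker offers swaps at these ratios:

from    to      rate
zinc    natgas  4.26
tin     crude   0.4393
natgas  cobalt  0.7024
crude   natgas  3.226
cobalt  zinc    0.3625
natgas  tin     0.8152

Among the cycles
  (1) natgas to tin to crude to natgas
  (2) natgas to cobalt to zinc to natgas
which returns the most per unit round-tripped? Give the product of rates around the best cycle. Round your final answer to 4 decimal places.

(1) 0.8152 × 0.4393 × 3.226 = 1.15529
(2) 0.7024 × 0.3625 × 4.26 = 1.08468
Highest is cycle (1) at 1.1553 (>1, arbitrage).

1.1553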